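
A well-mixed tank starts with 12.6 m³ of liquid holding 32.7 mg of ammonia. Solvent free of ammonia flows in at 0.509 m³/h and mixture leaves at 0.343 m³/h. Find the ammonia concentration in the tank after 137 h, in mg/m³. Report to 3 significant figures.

Total volume: dV/dt = Q_in − Q_out = 0.16600 m³/h, so V(t) = 12.6 + 0.16600 t and V(137) = 35.342 m³.
Species balance (pure solvent in): dm/dt = −Q_out · m/V(t).
Separate: dm/m = −Q_out dt/V(t) ⇒ ln(m/m₀) = −(Q_out/(Q_in−Q_out)) ln(V/V₀).
m = m₀ (V₀/V)^(Q_out/(Q_in−Q_out)) = 32.7 × (12.6/35.342)^(2.0663) = 3.8817 mg.
C = m/V = 3.8817/35.342 = 0.10983 mg/m³.

0.110 mg/m³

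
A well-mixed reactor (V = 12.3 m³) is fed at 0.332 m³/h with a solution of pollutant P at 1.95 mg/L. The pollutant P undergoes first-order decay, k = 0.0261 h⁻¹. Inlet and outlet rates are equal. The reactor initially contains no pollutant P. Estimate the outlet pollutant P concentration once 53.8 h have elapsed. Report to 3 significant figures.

Accumulation = in − out − consumed: V dC/dt = Q C_in − Q C − k V C.
dC/dt = (Q/V) C_in − (Q/V + k) C; effective rate a = Q/V + k = 0.026992 + 0.0261 = 0.053092 h⁻¹.
C_ss = Q C_in/(Q + kV) = 0.99138 mg/L; C(t) = C_ss + (C₀ − C_ss) e^(−a t).
C(53.8) = 0.99138 + (-0.99138)·e^(−0.053092·53.8) = 0.99138 + (-0.99138)·0.057479 = 0.93440 mg/L.

0.934 mg/L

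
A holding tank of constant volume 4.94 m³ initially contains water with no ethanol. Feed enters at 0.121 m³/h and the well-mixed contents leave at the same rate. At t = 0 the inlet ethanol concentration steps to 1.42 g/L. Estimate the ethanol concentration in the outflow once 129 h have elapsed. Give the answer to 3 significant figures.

Transient balance on the dissolved component: V dC/dt = Q(C_in − C).
So dC/dt = (C_in − C)/τ with τ = V/Q = 4.94/0.121 = 40.826 h.
C approaches C_in exponentially: C(t) = C_in + (C₀ − C_in) e^(−t/τ).
C(129) = 1.42 + (0 − 1.42)·e^(−129/40.826) = 1.42 + (-1.4200)·0.042438 = 1.3597 g/L.

1.36 g/L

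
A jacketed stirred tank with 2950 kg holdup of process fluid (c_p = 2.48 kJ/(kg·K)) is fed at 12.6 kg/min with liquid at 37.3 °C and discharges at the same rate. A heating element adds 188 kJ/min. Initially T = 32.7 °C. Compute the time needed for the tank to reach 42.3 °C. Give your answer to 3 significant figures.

549 min

M c_p dT/dt = ṁ c_p (T_in − T) + Q̇.
τ = M/ṁ = 234.13 min; T_ss = T_in + Q̇/(ṁ c_p) = 43.316 °C.
T(t) = T_ss + (T₀ − T_ss) e^(−t/τ). Set T = 42.3:
e^(−t/τ) = (42.3 − 43.316)/(32.7 − 43.316) = 0.095737
t = −234.13 · ln(0.095737) = 549.30 min.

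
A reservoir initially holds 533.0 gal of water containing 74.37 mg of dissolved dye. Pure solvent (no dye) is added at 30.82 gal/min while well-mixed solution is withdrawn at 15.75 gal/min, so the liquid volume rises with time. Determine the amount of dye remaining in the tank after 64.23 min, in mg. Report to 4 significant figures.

Let m(t) be the amount of dye. Volume: V(t) = V₀ + (Q_in − Q_out) t = 533.0 + 15.0700 t; V(64.23) = 1500.95 gal.
Species balance (pure solvent in): dm/dt = −Q_out · m/V(t).
dm/m = −Q_out dt/(V₀ + 15.0700 t); integrating gives ln(m/m₀) = −(Q_out/(Q_in−Q_out)) ln(V/V₀).
m = m₀ (V₀/V)^(Q_out/(Q_in−Q_out)) = 74.37 × (533.0/1500.95)^(1.04512) = 25.2041 mg.

25.20 mg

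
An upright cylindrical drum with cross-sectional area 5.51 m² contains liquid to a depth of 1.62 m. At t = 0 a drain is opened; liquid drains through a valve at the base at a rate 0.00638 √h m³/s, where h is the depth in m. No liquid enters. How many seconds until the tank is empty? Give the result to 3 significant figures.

Unsteady balance on liquid volume: A dh/dt = −0.00638 √h.
∫ h^(−1/2) dh = −(0.00638/A) ∫ dt, giving 2√h = 2√h₀ − (0.00638/A) t.
Set h = 0: 2√h₀ = (0.00638/A) t_empty ⇒ t_empty = 2A√h₀/0.00638.
t_empty = 2·5.51·√1.62/0.00638 = 11.020·1.2728/0.00638 = 2198.5 s.

2200 s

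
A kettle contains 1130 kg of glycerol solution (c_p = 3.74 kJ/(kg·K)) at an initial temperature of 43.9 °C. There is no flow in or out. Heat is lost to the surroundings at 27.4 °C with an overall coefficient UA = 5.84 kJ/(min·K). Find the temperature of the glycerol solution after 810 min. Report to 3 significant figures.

32.8 °C

M c_p dT/dt = −UA(T − T_amb).
dT/dt = (T_ss − T)/τ with T_ss = T_amb = 27.400 °C, τ = M c_p/UA = 1130·3.74/5.84 = 723.66 min.
T approaches T_ss exponentially: T(t) = T_ss + (T₀ − T_ss) e^(−t/τ).
T(810) = 27.400 + (16.500)·0.32651 = 32.787 °C.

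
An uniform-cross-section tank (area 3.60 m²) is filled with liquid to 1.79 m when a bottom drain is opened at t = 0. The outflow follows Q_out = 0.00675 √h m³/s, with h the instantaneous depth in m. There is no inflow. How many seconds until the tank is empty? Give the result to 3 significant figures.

1430 s

With no inflow, A dh/dt = −0.00675 √h.
Separate and integrate: 2(√h − √h₀) = −(0.00675/A) t.
Tank is empty when √h = 0: t_empty = 2A√h₀/0.00675.
t_empty = 2·3.60·√1.79/0.00675 = 7.2000·1.3379/0.00675 = 1427.1 s.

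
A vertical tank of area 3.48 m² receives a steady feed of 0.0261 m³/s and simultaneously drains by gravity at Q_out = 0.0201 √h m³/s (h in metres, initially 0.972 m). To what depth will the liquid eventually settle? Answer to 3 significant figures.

A dh/dt = Q_in − 0.0201 √h. Steady state requires inflow = outflow:
Q_in = 0.0201 √h_ss ⇒ √h_ss = 0.0261/0.0201 = 1.2985.
h_ss = 1.2985² = 1.6861 m. (Since h₀ = 0.972 m < h_ss, the level will rise toward this value.)

1.69 m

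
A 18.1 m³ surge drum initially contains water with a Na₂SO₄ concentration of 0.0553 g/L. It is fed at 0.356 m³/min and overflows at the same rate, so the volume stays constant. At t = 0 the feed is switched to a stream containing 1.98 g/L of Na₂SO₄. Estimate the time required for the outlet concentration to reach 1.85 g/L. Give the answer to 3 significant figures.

137 min

Transient balance on the dissolved component: V dC/dt = Q(C_in − C), so τ = V/Q = 50.843 min.
C(t) = C_in + (C₀ − C_in) e^(−t/τ). Set C = 1.85 and solve for t:
e^(−t/τ) = (C − C_in)/(C₀ − C_in) = (1.85 − 1.98)/(0.0553 − 1.98) = 0.067543
t = −τ ln(…) = 50.843 × 2.6950 = 137.02 min.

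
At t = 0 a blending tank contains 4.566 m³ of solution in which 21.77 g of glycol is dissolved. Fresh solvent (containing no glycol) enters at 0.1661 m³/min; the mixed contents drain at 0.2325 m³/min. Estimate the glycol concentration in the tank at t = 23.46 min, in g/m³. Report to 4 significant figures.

Total volume: dV/dt = Q_in − Q_out = -0.0664000 m³/min, so V(t) = 4.566 − 0.0664000 t and V(23.46) = 3.00826 m³.
No glycol enters, so dm/dt = −Q_out · (m/V).
dm/m = −Q_out dt/(V₀ − 0.0664000 t); integrating gives ln(m/m₀) = −(Q_out/(Q_in−Q_out)) ln(V/V₀).
m = m₀ (V₀/V)^(Q_out/(Q_in−Q_out)) = 21.77 × (4.566/3.00826)^(-3.50151) = 5.05024 g.
C = m/V = 5.05024/3.00826 = 1.67879 g/m³.

1.679 g/m³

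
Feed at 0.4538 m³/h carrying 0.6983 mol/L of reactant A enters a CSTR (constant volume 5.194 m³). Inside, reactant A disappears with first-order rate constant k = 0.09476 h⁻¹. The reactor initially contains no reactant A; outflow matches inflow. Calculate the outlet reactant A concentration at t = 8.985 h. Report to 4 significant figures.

0.2698 mol/L

V dC/dt = Q(C_in − C) − k V C.
This is linear with rate a = Q/V + k = 0.182130 h⁻¹.
C_ss = Q C_in/(Q + kV) = 0.334983 mol/L; C(t) = C_ss + (C₀ − C_ss) e^(−a t).
C(8.985) = 0.334983 + (-0.334983)·e^(−0.182130·8.985) = 0.334983 + (-0.334983)·0.194672 = 0.269771 mol/L.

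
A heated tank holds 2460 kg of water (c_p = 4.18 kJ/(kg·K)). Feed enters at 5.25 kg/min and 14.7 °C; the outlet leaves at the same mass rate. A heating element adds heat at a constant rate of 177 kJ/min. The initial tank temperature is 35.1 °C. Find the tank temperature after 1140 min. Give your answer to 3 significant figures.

M c_p dT/dt = ṁ c_p (T_in − T) + Q̇.
τ = M/ṁ = 468.57 min; T_ss = T_in + Q̇/(ṁ c_p) = 14.7 + 177/(5.25·4.18) = 22.766 °C.
Solution: T(t) = T_ss + (T₀ − T_ss) e^(−t/τ).
T(1140) = 22.766 + (12.334)·e^(−1140/468.57) = 22.766 + (12.334)·0.087780 = 23.848 °C.

23.8 °C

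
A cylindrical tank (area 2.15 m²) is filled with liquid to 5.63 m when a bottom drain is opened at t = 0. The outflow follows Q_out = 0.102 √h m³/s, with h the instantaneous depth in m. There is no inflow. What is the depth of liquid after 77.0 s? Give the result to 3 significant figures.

0.298 m

A dh/dt = −Q_out = −0.102 √h.
∫ h^(−1/2) dh = −(0.102/A) ∫ dt, giving 2√h = 2√h₀ − (0.102/A) t.
√h = √5.63 − 0.102·77.0/(2·2.15) = 2.3728 − 1.8265 = 0.54625.
h = 0.54625² = 0.29839 m.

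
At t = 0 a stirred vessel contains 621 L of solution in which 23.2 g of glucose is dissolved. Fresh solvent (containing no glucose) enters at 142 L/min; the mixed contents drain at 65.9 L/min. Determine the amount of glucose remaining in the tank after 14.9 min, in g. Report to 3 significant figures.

9.44 g

Let m(t) be the amount of glucose. Volume: V(t) = V₀ + (Q_in − Q_out) t = 621 + 76.100 t; V(14.9) = 1754.9 L.
Solute balance: dm/dt = 0 − Q_out C = −Q_out m/V(t).
Separate: dm/m = −Q_out dt/V(t) ⇒ ln(m/m₀) = −(Q_out/(Q_in−Q_out)) ln(V/V₀).
m = m₀ (V₀/V)^(Q_out/(Q_in−Q_out)) = 23.2 × (621/1754.9)^(0.86597) = 9.4363 g.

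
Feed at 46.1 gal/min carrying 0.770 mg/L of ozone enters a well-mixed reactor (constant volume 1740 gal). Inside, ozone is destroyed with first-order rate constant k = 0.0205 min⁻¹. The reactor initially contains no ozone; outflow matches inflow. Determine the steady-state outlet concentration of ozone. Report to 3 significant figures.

Accumulation = in − out − consumed: V dC/dt = Q C_in − Q C − k V C.
Steady state (dC/dt = 0): C_ss = Q C_in/(Q + kV) = C_in/(1 + kV/Q).
C_ss = 46.1·0.770/(46.1 + 0.0205·1740) = 35.497/81.770 = 0.43411 mg/L.

0.434 mg/L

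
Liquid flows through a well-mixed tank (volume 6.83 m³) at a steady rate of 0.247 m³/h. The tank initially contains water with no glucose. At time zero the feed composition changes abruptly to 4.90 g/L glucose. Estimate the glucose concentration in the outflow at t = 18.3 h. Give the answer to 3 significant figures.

2.37 g/L

Mass balance on the solute (V constant): V dC/dt = Q(C_in − C).
Rewrite as dC/dt + C/τ = C_in/τ, τ = V/Q = 27.652 h.
Integrating: C(t) = C_in + (C₀ − C_in) e^(−t/τ).
C(18.3) = 4.90 + (0 − 4.90)·e^(−18.3/27.652) = 4.90 + (-4.9000)·0.51592 = 2.3720 g/L.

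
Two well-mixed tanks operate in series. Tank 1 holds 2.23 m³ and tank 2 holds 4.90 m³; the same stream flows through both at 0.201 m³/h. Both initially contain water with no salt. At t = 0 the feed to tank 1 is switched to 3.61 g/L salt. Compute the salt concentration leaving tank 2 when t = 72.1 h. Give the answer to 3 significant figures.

Species balance on tank i: dCᵢ/dt = (Cᵢ₋₁ − Cᵢ)/τᵢ with τᵢ = Vᵢ/Q.
τ₁ = 2.23/0.201 = 11.095 h; τ₂ = 4.90/0.201 = 24.378 h.
Tank 1: C₁ = C_in(1 − e^(−t/τ₁)). Tank 2 (τ₁ ≠ τ₂): C₂ = C_in[1 − (τ₁ e^(−t/τ₁) − τ₂ e^(−t/τ₂))/(τ₁ − τ₂)].
At t = 72.1: e^(−t/τ₁) = 0.0015054, e^(−t/τ₂) = 0.051945.
C₂ = 3.61·[1 − (11.095·0.0015054 − 24.378·0.051945)/(-13.284)] = 3.61·0.90593 = 3.2704 g/L.

3.27 g/L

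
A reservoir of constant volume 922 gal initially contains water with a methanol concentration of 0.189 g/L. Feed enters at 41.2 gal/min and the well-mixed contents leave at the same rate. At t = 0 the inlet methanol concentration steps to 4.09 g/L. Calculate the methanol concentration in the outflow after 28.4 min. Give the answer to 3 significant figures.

2.99 g/L

Transient balance on the dissolved component: V dC/dt = Q(C_in − C).
Rewrite as dC/dt + C/τ = C_in/τ, τ = V/Q = 22.379 min.
Integrating: C(t) = C_in + (C₀ − C_in) e^(−t/τ).
C(28.4) = 4.09 + (0.189 − 4.09)·e^(−28.4/22.379) = 4.09 + (-3.9010)·0.28109 = 2.9935 g/L.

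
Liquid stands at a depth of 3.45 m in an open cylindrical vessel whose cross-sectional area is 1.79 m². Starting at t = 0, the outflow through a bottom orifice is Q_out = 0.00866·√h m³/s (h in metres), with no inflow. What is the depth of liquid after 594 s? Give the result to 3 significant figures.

With no inflow, A dh/dt = −0.00866 √h.
This is separable: 2 d(√h)/dt = −0.00866/A, so √h = √h₀ − (0.00866/(2A)) t.
√h = √3.45 − 0.00866·594/(2·1.79) = 1.8574 − 1.4369 = 0.42053.
h = 0.42053² = 0.17685 m.

0.177 m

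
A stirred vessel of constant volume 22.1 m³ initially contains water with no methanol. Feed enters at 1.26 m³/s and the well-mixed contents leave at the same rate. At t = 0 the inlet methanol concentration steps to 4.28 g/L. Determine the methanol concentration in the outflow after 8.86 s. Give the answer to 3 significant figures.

Species balance on the tank: V dC/dt = Q(C_in − C).
Rewrite as dC/dt + C/τ = C_in/τ, τ = V/Q = 17.540 s.
Integrating: C(t) = C_in + (C₀ − C_in) e^(−t/τ).
C(8.86) = 4.28 + (0 − 4.28)·e^(−8.86/17.540) = 4.28 + (-4.2800)·0.60342 = 1.6974 g/L.

1.70 g/L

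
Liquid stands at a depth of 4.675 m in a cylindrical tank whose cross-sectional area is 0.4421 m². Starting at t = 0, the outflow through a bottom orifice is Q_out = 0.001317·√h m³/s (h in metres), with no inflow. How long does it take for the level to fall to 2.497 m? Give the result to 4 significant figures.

A dh/dt = −Q_out = −0.001317 √h.
This is separable: 2 d(√h)/dt = −0.001317/A, so √h = √h₀ − (0.001317/(2A)) t.
t = 2A(√h₀ − √h)/0.001317 = 2·0.4421·(√4.675 − √2.497)/0.001317
  = 0.884200 × (2.16217 − 1.58019) / 0.001317 = 390.730 s.

390.7 s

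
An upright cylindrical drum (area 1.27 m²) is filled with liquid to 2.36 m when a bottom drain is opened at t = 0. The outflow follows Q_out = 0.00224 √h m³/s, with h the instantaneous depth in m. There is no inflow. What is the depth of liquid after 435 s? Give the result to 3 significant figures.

1.33 m

Unsteady balance on liquid volume: A dh/dt = −0.00224 √h.
∫ h^(−1/2) dh = −(0.00224/A) ∫ dt, giving 2√h = 2√h₀ − (0.00224/A) t.
√h = √2.36 − 0.00224·435/(2·1.27) = 1.5362 − 0.38362 = 1.1526.
h = 1.1526² = 1.3285 m.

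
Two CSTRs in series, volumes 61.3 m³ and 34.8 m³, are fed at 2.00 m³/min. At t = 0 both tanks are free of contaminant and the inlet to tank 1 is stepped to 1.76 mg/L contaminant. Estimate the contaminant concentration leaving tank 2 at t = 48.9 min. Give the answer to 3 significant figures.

1.07 mg/L

Time constants: τᵢ = Vᵢ/Q for each well-mixed tank.
τ₁ = 61.3/2.00 = 30.650 min; τ₂ = 34.8/2.00 = 17.400 min.
Solving the cascade with C₁(0)=C₂(0)=0 gives C₂(t) = C_in[1 − (τ₁ e^(−t/τ₁) − τ₂ e^(−t/τ₂))/(τ₁ − τ₂)].
At t = 48.9: e^(−t/τ₁) = 0.20282, e^(−t/τ₂) = 0.060184.
C₂ = 1.76·[1 − (30.650·0.20282 − 17.400·0.060184)/(13.250)] = 1.76·0.60987 = 1.0734 mg/L.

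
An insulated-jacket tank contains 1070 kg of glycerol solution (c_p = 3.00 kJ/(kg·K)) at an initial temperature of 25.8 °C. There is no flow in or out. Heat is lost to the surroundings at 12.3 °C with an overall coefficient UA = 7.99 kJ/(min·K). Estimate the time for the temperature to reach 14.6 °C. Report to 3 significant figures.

Energy balance: M c_p dT/dt = −UA(T − T_amb).
τ = M c_p/UA = 401.75 min; T_ss = T_amb = 12.300 °C.
T(t) = T_ss + (T₀ − T_ss)e^(−t/τ); set T = 14.6:
t = −τ ln[(T − T_ss)/(T₀ − T_ss)] = −401.75 · ln(0.17037) = 711.01 min.

711 min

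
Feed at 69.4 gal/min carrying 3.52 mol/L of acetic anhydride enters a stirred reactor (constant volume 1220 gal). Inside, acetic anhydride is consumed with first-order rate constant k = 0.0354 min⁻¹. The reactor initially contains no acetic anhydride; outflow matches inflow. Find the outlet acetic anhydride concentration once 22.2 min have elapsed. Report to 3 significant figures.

Species balance: V dC/dt = Q C_in − Q C − k V C.
This is linear with rate a = Q/V + k = 0.092285 min⁻¹.
C_ss = Q C_in/(Q + kV) = 2.1698 mol/L; C(t) = C_ss + (C₀ − C_ss) e^(−a t).
C(22.2) = 2.1698 + (-2.1698)·e^(−0.092285·22.2) = 2.1698 + (-2.1698)·0.12890 = 1.8901 mol/L.

1.89 mol/L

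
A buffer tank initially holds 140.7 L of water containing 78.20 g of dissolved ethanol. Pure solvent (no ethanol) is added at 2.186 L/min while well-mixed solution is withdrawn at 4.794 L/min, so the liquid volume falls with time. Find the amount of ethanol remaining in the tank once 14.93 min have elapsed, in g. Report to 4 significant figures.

43.11 g

Total volume: dV/dt = Q_in − Q_out = -2.60800 L/min, so V(t) = 140.7 − 2.60800 t and V(14.93) = 101.763 L.
Species balance (pure solvent in): dm/dt = −Q_out · m/V(t).
Separate: dm/m = −Q_out dt/V(t) ⇒ ln(m/m₀) = −(Q_out/(Q_in−Q_out)) ln(V/V₀).
m = m₀ (V₀/V)^(Q_out/(Q_in−Q_out)) = 78.20 × (140.7/101.763)^(-1.83819) = 43.1084 g.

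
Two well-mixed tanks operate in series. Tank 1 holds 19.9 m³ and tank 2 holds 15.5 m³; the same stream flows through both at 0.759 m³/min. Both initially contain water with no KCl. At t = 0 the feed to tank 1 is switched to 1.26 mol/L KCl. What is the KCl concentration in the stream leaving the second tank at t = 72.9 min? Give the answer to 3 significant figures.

Each tank obeys Vᵢ dCᵢ/dt = Q(Cᵢ₋₁ − Cᵢ), so τᵢ = Vᵢ/Q.
τ₁ = 19.9/0.759 = 26.219 min; τ₂ = 15.5/0.759 = 20.422 min.
Tank 1: C₁ = C_in(1 − e^(−t/τ₁)). Tank 2 (τ₁ ≠ τ₂): C₂ = C_in[1 − (τ₁ e^(−t/τ₁) − τ₂ e^(−t/τ₂))/(τ₁ − τ₂)].
At t = 72.9: e^(−t/τ₁) = 0.062010, e^(−t/τ₂) = 0.028163.
C₂ = 1.26·[1 − (26.219·0.062010 − 20.422·0.028163)/(5.7971)] = 1.26·0.81876 = 1.0316 mol/L.

1.03 mol/L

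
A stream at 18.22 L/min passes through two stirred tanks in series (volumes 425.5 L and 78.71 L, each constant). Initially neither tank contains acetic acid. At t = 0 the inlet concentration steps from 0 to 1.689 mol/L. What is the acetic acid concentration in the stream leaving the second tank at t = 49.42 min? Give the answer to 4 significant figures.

Species balance on tank i: dCᵢ/dt = (Cᵢ₋₁ − Cᵢ)/τᵢ with τᵢ = Vᵢ/Q.
τ₁ = 425.5/18.22 = 23.3535 min; τ₂ = 78.71/18.22 = 4.31998 min.
Solving the cascade with C₁(0)=C₂(0)=0 gives C₂(t) = C_in[1 − (τ₁ e^(−t/τ₁) − τ₂ e^(−t/τ₂))/(τ₁ − τ₂)].
At t = 49.42: e^(−t/τ₁) = 0.120492, e^(−t/τ₂) = 1.07579e-05.
C₂ = 1.689·[1 − (23.3535·0.120492 − 4.31998·1.07579e-05)/(19.0335)] = 1.689·0.852163 = 1.43930 mol/L.

1.439 mol/L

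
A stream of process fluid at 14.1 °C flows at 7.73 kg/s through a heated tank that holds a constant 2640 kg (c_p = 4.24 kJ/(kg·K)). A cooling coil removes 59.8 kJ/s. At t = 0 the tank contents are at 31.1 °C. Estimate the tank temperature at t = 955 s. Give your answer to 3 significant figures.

13.4 °C

M c_p dT/dt = ṁ c_p (T_in − T) − Q̇.
τ = M/ṁ = 341.53 s; T_ss = T_in − Q̇/(ṁ c_p) = 14.1 − 59.8/(7.73·4.24) = 12.275 °C.
This is linear first-order; T(t) = T_ss + (T₀ − T_ss) e^(−t/τ).
T(955) = 12.275 + (18.825)·e^(−955/341.53) = 12.275 + (18.825)·0.061037 = 13.424 °C.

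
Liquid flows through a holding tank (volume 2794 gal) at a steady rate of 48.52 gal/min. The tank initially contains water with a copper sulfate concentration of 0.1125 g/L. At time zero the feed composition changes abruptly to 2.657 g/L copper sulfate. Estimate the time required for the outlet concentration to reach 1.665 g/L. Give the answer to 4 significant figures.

54.24 min

Species balance: V dC/dt = Q(C_in − C) ⇒ τ = V/Q = 57.5845 min.
C(t) = C_in + (C₀ − C_in) e^(−t/τ). Set C = 1.665 and solve for t:
e^(−t/τ) = (C − C_in)/(C₀ − C_in) = (1.665 − 2.657)/(0.1125 − 2.657) = 0.389860
t = −τ ln(…) = 57.5845 × 0.941966 = 54.2427 min.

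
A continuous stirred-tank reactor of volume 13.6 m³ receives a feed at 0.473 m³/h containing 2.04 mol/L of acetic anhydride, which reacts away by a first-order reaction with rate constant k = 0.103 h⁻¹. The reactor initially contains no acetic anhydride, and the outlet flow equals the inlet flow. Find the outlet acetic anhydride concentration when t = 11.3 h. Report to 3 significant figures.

0.406 mol/L

Species balance: V dC/dt = Q C_in − Q C − k V C.
dC/dt = (Q/V) C_in − (Q/V + k) C; effective rate a = Q/V + k = 0.034779 + 0.103 = 0.13778 h⁻¹.
C_ss = Q C_in/(Q + kV) = 0.51495 mol/L; C(t) = C_ss + (C₀ − C_ss) e^(−a t).
C(11.3) = 0.51495 + (-0.51495)·e^(−0.13778·11.3) = 0.51495 + (-0.51495)·0.21079 = 0.40641 mol/L.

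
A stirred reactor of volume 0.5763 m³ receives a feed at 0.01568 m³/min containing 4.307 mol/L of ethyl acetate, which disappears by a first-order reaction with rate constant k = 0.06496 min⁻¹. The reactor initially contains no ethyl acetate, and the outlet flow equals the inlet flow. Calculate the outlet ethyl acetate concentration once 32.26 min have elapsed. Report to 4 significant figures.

1.206 mol/L

Species balance: V dC/dt = Q C_in − Q C − k V C.
This is linear with rate a = Q/V + k = 0.0921681 min⁻¹.
C_ss = Q C_in/(Q + kV) = 1.27143 mol/L; C(t) = C_ss + (C₀ − C_ss) e^(−a t).
C(32.26) = 1.27143 + (-1.27143)·e^(−0.0921681·32.26) = 1.27143 + (-1.27143)·0.0511322 = 1.20642 mol/L.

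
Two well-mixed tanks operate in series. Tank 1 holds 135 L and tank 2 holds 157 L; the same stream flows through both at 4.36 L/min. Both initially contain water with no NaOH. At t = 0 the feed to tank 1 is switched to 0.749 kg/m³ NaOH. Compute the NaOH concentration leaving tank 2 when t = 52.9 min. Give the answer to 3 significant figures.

0.351 kg/m³

Each tank obeys Vᵢ dCᵢ/dt = Q(Cᵢ₋₁ − Cᵢ), so τᵢ = Vᵢ/Q.
τ₁ = 135/4.36 = 30.963 min; τ₂ = 157/4.36 = 36.009 min.
Tank 1: C₁ = C_in(1 − e^(−t/τ₁)). Tank 2 (τ₁ ≠ τ₂): C₂ = C_in[1 − (τ₁ e^(−t/τ₁) − τ₂ e^(−t/τ₂))/(τ₁ − τ₂)].
At t = 52.9: e^(−t/τ₁) = 0.18114, e^(−t/τ₂) = 0.23014.
C₂ = 0.749·[1 − (30.963·0.18114 − 36.009·0.23014)/(-5.0459)] = 0.749·0.46919 = 0.35143 kg/m³.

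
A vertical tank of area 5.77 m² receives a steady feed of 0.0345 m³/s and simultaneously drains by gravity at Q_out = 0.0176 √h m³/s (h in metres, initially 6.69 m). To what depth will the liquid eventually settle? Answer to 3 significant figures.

Level balance: A dh/dt = 0.0345 − 0.0176 √h. Setting dh/dt = 0:
Q_in = 0.0176 √h_ss ⇒ √h_ss = 0.0345/0.0176 = 1.9602.
h_ss = 1.9602² = 3.8425 m. (Since h₀ = 6.69 m > h_ss, the level will fall toward this value.)

3.84 m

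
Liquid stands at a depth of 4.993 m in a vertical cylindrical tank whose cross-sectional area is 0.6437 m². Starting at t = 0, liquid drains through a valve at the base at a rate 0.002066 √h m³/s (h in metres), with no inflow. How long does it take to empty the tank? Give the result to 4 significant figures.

With no inflow, A dh/dt = −0.002066 √h.
This is separable: 2 d(√h)/dt = −0.002066/A, so √h = √h₀ − (0.002066/(2A)) t.
Set h = 0: 2√h₀ = (0.002066/A) t_empty ⇒ t_empty = 2A√h₀/0.002066.
t_empty = 2·0.6437·√4.993/0.002066 = 1.28740·2.23450/0.002066 = 1392.40 s.

1392 s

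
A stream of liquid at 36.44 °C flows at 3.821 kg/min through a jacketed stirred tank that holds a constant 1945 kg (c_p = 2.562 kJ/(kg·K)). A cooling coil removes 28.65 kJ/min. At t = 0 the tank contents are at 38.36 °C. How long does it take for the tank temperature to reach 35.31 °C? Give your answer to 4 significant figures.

505.1 min

Energy balance: M c_p dT/dt = ṁ c_p (T_in − T) − 28.65.
τ = M/ṁ = 509.029 min; T_ss = T_in − Q̇/(ṁ c_p) = 33.5134 °C.
T(t) = T_ss + (T₀ − T_ss) e^(−t/τ). Set T = 35.31:
e^(−t/τ) = (35.31 − 33.5134)/(38.36 − 33.5134) = 0.370697
t = −509.029 · ln(0.370697) = 505.145 min.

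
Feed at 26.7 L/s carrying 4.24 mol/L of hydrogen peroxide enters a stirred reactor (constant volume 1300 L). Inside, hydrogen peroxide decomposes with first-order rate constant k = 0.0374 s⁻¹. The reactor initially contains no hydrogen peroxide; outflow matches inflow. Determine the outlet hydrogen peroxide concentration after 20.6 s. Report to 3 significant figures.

1.05 mol/L

Species balance: V dC/dt = Q C_in − Q C − k V C.
This is linear with rate a = Q/V + k = 0.057938 s⁻¹.
C_ss = Q C_in/(Q + kV) = 1.5030 mol/L; C(t) = C_ss + (C₀ − C_ss) e^(−a t).
C(20.6) = 1.5030 + (-1.5030)·e^(−0.057938·20.6) = 1.5030 + (-1.5030)·0.30315 = 1.0474 mol/L.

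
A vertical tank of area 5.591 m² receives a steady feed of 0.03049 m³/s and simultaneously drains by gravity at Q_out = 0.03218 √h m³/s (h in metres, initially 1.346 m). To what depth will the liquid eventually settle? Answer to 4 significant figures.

0.8977 m

Mass balance (ρ constant): A dh/dt = Q_in − 0.03218 √h. At steady state dh/dt = 0:
Q_in = 0.03218 √h_ss ⇒ √h_ss = 0.03049/0.03218 = 0.947483.
h_ss = 0.947483² = 0.897724 m. (Since h₀ = 1.346 m > h_ss, the level will fall toward this value.)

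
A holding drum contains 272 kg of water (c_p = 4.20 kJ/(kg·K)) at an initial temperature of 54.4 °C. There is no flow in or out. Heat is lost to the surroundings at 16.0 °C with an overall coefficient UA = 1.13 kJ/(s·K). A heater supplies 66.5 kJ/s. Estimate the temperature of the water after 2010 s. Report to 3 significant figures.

72.0 °C

Heat balance on the well-mixed liquid: M c_p dT/dt = −UA(T − T_amb) + Q̇.
dT/dt = (T_ss − T)/τ with T_ss = T_amb + Q̇/UA = 16.0 + 66.5/1.13 = 74.850 °C, τ = M c_p/UA = 272·4.20/1.13 = 1011.0 s.
T approaches T_ss exponentially: T(t) = T_ss + (T₀ − T_ss) e^(−t/τ).
T(2010) = 74.850 + (-20.450)·0.13694 = 72.049 °C.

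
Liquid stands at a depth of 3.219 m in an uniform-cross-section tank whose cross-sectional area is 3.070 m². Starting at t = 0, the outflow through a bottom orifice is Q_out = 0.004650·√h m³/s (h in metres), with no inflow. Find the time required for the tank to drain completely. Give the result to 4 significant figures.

Unsteady balance on liquid volume: A dh/dt = −0.004650 √h.
∫ h^(−1/2) dh = −(0.004650/A) ∫ dt, giving 2√h = 2√h₀ − (0.004650/A) t.
Tank is empty when √h = 0: t_empty = 2A√h₀/0.004650.
t_empty = 2·3.070·√3.219/0.004650 = 6.14000·1.79416/0.004650 = 2369.06 s.

2369 s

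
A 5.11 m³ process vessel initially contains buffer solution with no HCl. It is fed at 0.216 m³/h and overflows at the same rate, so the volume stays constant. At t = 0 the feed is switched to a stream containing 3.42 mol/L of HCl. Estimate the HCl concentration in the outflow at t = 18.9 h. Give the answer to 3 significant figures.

1.88 mol/L

Accumulation = in − out for the solute gives V dC/dt = Q(C_in − C).
Rewrite as dC/dt + C/τ = C_in/τ, τ = V/Q = 23.657 h.
This is linear first-order; C(t) = C_in + (C₀ − C_in) e^(−t/τ).
C(18.9) = 3.42 + (0 − 3.42)·e^(−18.9/23.657) = 3.42 + (-3.4200)·0.44982 = 1.8816 mol/L.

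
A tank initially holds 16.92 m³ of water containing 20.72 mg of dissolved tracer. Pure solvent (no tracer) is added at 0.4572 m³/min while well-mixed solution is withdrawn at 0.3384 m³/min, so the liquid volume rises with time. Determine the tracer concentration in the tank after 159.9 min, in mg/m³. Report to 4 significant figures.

0.06760 mg/m³

Let m(t) be the amount of tracer. Volume: V(t) = V₀ + (Q_in − Q_out) t = 16.92 + 0.118800 t; V(159.9) = 35.9161 m³.
Species balance (pure solvent in): dm/dt = −Q_out · m/V(t).
dm/m = −Q_out dt/(V₀ + 0.118800 t); integrating gives ln(m/m₀) = −(Q_out/(Q_in−Q_out)) ln(V/V₀).
m = m₀ (V₀/V)^(Q_out/(Q_in−Q_out)) = 20.72 × (16.92/35.9161)^(2.84848) = 2.42801 mg.
C = m/V = 2.42801/35.9161 = 0.0676024 mg/m³.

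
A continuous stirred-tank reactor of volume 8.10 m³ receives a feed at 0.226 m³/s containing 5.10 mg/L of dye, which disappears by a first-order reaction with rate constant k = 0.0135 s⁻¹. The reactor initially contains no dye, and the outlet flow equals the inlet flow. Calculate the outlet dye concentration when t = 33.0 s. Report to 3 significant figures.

Species balance: V dC/dt = Q C_in − Q C − k V C.
This is linear with rate a = Q/V + k = 0.041401 s⁻¹.
C_ss = Q C_in/(Q + kV) = 3.4370 mg/L; C(t) = C_ss + (C₀ − C_ss) e^(−a t).
C(33.0) = 3.4370 + (-3.4370)·e^(−0.041401·33.0) = 3.4370 + (-3.4370)·0.25506 = 2.5603 mg/L.

2.56 mg/L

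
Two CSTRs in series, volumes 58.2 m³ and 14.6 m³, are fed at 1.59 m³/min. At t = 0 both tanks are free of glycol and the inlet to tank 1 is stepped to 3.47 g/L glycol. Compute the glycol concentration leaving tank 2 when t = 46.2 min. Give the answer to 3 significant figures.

Each tank obeys Vᵢ dCᵢ/dt = Q(Cᵢ₋₁ − Cᵢ), so τᵢ = Vᵢ/Q.
τ₁ = 58.2/1.59 = 36.604 min; τ₂ = 14.6/1.59 = 9.1824 min.
Solving the cascade with C₁(0)=C₂(0)=0 gives C₂(t) = C_in[1 − (τ₁ e^(−t/τ₁) − τ₂ e^(−t/τ₂))/(τ₁ − τ₂)].
At t = 46.2: e^(−t/τ₁) = 0.28304, e^(−t/τ₂) = 0.0065299.
C₂ = 3.47·[1 − (36.604·0.28304 − 9.1824·0.0065299)/(27.421)] = 3.47·0.62437 = 2.1666 g/L.

2.17 g/L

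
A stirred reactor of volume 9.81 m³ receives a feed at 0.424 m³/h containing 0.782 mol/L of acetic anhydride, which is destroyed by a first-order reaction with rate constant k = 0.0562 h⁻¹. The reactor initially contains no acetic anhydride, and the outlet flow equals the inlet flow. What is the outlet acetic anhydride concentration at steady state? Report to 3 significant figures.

Accumulation = in − out − consumed: V dC/dt = Q C_in − Q C − k V C.
At steady state: 0 = Q C_in − (Q + kV) C_ss, so C_ss = Q C_in/(Q + kV).
C_ss = 0.424·0.782/(0.424 + 0.0562·9.81) = 0.33157/0.97532 = 0.33996 mol/L.

0.340 mol/L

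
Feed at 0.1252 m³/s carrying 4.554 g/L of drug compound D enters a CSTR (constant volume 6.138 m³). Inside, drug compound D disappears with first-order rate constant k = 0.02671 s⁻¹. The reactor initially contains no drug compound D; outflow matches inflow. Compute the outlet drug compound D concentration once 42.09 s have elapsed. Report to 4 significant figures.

Accumulation = in − out − consumed: V dC/dt = Q C_in − Q C − k V C.
dC/dt = (Q/V) C_in − (Q/V + k) C; effective rate a = Q/V + k = 0.0203975 + 0.02671 = 0.0471075 s⁻¹.
C_ss = Q C_in/(Q + kV) = 1.97188 g/L; C(t) = C_ss + (C₀ − C_ss) e^(−a t).
C(42.09) = 1.97188 + (-1.97188)·e^(−0.0471075·42.09) = 1.97188 + (-1.97188)·0.137689 = 1.70037 g/L.

1.700 g/L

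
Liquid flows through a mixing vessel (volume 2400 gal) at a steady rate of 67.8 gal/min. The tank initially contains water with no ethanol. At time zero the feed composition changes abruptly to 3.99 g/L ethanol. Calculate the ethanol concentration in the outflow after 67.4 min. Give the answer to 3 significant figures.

3.40 g/L

Transient balance on the dissolved component: V dC/dt = Q(C_in − C).
Rewrite as dC/dt + C/τ = C_in/τ, τ = V/Q = 35.398 min.
C approaches C_in exponentially: C(t) = C_in + (C₀ − C_in) e^(−t/τ).
C(67.4) = 3.99 + (0 − 3.99)·e^(−67.4/35.398) = 3.99 + (-3.9900)·0.14896 = 3.3956 g/L.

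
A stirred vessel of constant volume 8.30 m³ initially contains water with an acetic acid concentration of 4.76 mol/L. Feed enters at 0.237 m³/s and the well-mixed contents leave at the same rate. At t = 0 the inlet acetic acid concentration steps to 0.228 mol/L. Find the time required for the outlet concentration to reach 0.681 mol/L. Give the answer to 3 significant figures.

80.7 s

Species balance: V dC/dt = Q(C_in − C) ⇒ τ = V/Q = 35.021 s.
C(t) = C_in + (C₀ − C_in) e^(−t/τ). Set C = 0.681 and solve for t:
e^(−t/τ) = (C − C_in)/(C₀ − C_in) = (0.681 − 0.228)/(4.76 − 0.228) = 0.099956
t = −τ ln(…) = 35.021 × 2.3030 = 80.655 s.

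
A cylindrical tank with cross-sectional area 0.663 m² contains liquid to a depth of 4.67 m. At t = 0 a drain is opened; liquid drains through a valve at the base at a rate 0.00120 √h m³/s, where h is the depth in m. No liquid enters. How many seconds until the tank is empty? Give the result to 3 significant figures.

2390 s

A dh/dt = −Q_out = −0.00120 √h.
This is separable: 2 d(√h)/dt = −0.00120/A, so √h = √h₀ − (0.00120/(2A)) t.
Tank is empty when √h = 0: t_empty = 2A√h₀/0.00120.
t_empty = 2·0.663·√4.67/0.00120 = 1.3260·2.1610/0.00120 = 2387.9 s.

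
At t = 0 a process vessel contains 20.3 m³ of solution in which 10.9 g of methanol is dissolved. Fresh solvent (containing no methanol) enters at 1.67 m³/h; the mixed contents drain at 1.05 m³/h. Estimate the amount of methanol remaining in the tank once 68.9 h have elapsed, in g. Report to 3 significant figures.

Total volume: dV/dt = Q_in − Q_out = 0.62000 m³/h, so V(t) = 20.3 + 0.62000 t and V(68.9) = 63.018 m³.
No methanol enters, so dm/dt = −Q_out · (m/V).
Separate: dm/m = −Q_out dt/V(t) ⇒ ln(m/m₀) = −(Q_out/(Q_in−Q_out)) ln(V/V₀).
m = m₀ (V₀/V)^(Q_out/(Q_in−Q_out)) = 10.9 × (20.3/63.018)^(1.6935) = 1.6005 g.

1.60 g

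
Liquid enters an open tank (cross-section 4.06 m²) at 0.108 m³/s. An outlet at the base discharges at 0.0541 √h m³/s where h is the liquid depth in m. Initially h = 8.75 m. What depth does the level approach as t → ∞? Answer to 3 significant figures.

A dh/dt = Q_in − 0.0541 √h. Steady state requires inflow = outflow:
Q_in = 0.0541 √h_ss ⇒ √h_ss = 0.108/0.0541 = 1.9963.
h_ss = 1.9963² = 3.9852 m. (Since h₀ = 8.75 m > h_ss, the level will fall toward this value.)

3.99 m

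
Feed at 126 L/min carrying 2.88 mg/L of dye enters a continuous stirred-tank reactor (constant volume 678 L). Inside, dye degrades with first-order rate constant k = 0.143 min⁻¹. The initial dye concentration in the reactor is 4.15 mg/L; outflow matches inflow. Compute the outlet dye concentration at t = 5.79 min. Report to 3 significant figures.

2.00 mg/L

Accumulation = in − out − consumed: V dC/dt = Q C_in − Q C − k V C.
This is linear with rate a = Q/V + k = 0.32884 min⁻¹.
C_ss = Q C_in/(Q + kV) = 1.6276 mg/L; C(t) = C_ss + (C₀ − C_ss) e^(−a t).
C(5.79) = 1.6276 + (2.5224)·e^(−0.32884·5.79) = 1.6276 + (2.5224)·0.14897 = 2.0034 mg/L.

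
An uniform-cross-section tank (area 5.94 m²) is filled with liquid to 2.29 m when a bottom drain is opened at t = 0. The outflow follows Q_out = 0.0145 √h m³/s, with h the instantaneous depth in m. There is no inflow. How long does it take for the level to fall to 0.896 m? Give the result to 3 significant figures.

464 s

Mass balance (ρ constant): A dh/dt = −0.0145 √h.
∫ h^(−1/2) dh = −(0.0145/A) ∫ dt, giving 2√h = 2√h₀ − (0.0145/A) t.
t = 2A(√h₀ − √h)/0.0145 = 2·5.94·(√2.29 − √0.896)/0.0145
  = 11.880 × (1.5133 − 0.94657) / 0.0145 = 464.30 s.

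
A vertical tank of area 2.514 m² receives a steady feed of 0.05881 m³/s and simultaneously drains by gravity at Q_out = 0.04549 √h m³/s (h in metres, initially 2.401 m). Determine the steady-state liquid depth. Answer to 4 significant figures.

A dh/dt = Q_in − 0.04549 √h. Steady state requires inflow = outflow:
Q_in = 0.04549 √h_ss ⇒ √h_ss = 0.05881/0.04549 = 1.29281.
h_ss = 1.29281² = 1.67136 m. (Since h₀ = 2.401 m > h_ss, the level will fall toward this value.)

1.671 m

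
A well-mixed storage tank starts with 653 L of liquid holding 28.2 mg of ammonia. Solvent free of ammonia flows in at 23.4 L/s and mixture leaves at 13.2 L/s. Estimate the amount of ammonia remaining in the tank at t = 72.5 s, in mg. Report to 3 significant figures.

10.6 mg

Total volume: dV/dt = Q_in − Q_out = 10.200 L/s, so V(t) = 653 + 10.200 t and V(72.5) = 1392.5 L.
Species balance (pure solvent in): dm/dt = −Q_out · m/V(t).
Separate: dm/m = −Q_out dt/V(t) ⇒ ln(m/m₀) = −(Q_out/(Q_in−Q_out)) ln(V/V₀).
m = m₀ (V₀/V)^(Q_out/(Q_in−Q_out)) = 28.2 × (653/1392.5)^(1.2941) = 10.584 mg.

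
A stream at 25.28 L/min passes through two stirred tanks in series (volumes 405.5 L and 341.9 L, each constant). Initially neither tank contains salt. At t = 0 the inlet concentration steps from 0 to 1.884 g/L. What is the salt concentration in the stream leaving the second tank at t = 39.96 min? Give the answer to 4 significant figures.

1.417 g/L

Species balance on tank i: dCᵢ/dt = (Cᵢ₋₁ − Cᵢ)/τᵢ with τᵢ = Vᵢ/Q.
τ₁ = 405.5/25.28 = 16.0403 min; τ₂ = 341.9/25.28 = 13.5245 min.
Tank 1: C₁ = C_in(1 − e^(−t/τ₁)). Tank 2 (τ₁ ≠ τ₂): C₂ = C_in[1 − (τ₁ e^(−t/τ₁) − τ₂ e^(−t/τ₂))/(τ₁ − τ₂)].
At t = 39.96: e^(−t/τ₁) = 0.0828091, e^(−t/τ₂) = 0.0520978.
C₂ = 1.884·[1 − (16.0403·0.0828091 − 13.5245·0.0520978)/(2.51582)] = 1.884·0.752094 = 1.41694 g/L.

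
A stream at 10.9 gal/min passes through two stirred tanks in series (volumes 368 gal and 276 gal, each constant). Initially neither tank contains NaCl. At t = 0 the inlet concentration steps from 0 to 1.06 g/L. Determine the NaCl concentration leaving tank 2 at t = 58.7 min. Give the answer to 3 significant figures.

Each tank obeys Vᵢ dCᵢ/dt = Q(Cᵢ₋₁ − Cᵢ), so τᵢ = Vᵢ/Q.
τ₁ = 368/10.9 = 33.761 min; τ₂ = 276/10.9 = 25.321 min.
Tank 1: C₁ = C_in(1 − e^(−t/τ₁)). Tank 2 (τ₁ ≠ τ₂): C₂ = C_in[1 − (τ₁ e^(−t/τ₁) − τ₂ e^(−t/τ₂))/(τ₁ − τ₂)].
At t = 58.7: e^(−t/τ₁) = 0.17575, e^(−t/τ₂) = 0.098448.
C₂ = 1.06·[1 − (33.761·0.17575 − 25.321·0.098448)/(8.4404)] = 1.06·0.59233 = 0.62787 g/L.

0.628 g/L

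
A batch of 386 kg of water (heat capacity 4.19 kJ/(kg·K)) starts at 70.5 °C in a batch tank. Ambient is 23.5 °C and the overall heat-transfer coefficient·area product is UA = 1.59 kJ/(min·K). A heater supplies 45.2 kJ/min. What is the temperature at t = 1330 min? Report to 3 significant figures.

57.0 °C

M c_p dT/dt = −UA(T − T_amb) + Q̇.
dT/dt = (T_ss − T)/τ with T_ss = T_amb + Q̇/UA = 23.5 + 45.2/1.59 = 51.928 °C, τ = M c_p/UA = 386·4.19/1.59 = 1017.2 min.
T approaches T_ss exponentially: T(t) = T_ss + (T₀ − T_ss) e^(−t/τ).
T(1330) = 51.928 + (18.572)·0.27049 = 56.951 °C.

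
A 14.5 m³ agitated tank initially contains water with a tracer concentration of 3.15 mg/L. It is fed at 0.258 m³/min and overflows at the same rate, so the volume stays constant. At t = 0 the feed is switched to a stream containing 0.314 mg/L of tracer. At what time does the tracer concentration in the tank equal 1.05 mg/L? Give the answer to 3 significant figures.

Species balance: V dC/dt = Q(C_in − C) ⇒ τ = V/Q = 56.202 min.
C(t) = C_in + (C₀ − C_in) e^(−t/τ). Set C = 1.05 and solve for t:
e^(−t/τ) = (C − C_in)/(C₀ − C_in) = (1.05 − 0.314)/(3.15 − 0.314) = 0.25952
t = −τ ln(…) = 56.202 × 1.3489 = 75.811 min.

75.8 min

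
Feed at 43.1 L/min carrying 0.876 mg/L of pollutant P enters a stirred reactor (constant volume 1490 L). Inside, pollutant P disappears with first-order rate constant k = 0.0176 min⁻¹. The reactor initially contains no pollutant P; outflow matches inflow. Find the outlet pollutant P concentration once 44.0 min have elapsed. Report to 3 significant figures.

Species balance: V dC/dt = Q C_in − Q C − k V C.
dC/dt = (Q/V) C_in − (Q/V + k) C; effective rate a = Q/V + k = 0.028926 + 0.0176 = 0.046526 min⁻¹.
C_ss = Q C_in/(Q + kV) = 0.54463 mg/L; C(t) = C_ss + (C₀ − C_ss) e^(−a t).
C(44.0) = 0.54463 + (-0.54463)·e^(−0.046526·44.0) = 0.54463 + (-0.54463)·0.12910 = 0.47431 mg/L.

0.474 mg/L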